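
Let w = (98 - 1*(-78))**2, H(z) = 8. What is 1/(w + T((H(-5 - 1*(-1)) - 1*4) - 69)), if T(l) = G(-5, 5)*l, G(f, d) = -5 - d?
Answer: 1/31626 ≈ 3.1620e-5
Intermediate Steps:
w = 30976 (w = (98 + 78)**2 = 176**2 = 30976)
T(l) = -10*l (T(l) = (-5 - 1*5)*l = (-5 - 5)*l = -10*l)
1/(w + T((H(-5 - 1*(-1)) - 1*4) - 69)) = 1/(30976 - 10*((8 - 1*4) - 69)) = 1/(30976 - 10*((8 - 4) - 69)) = 1/(30976 - 10*(4 - 69)) = 1/(30976 - 10*(-65)) = 1/(30976 + 650) = 1/31626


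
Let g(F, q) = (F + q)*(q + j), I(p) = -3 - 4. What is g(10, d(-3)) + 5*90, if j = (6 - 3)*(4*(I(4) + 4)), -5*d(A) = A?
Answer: 1869/25 ≈ 74.760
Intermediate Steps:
d(A) = -A/5
I(p) = -7
j = -36 (j = (6 - 3)*(4*(-7 + 4)) = 3*(4*(-3)) = 3*(-12) = -36)
g(F, q) = (-36 + q)*(F + q) (g(F, q) = (F + q)*(q - 36) = (F + q)*(-36 + q) = (-36 + q)*(F + q))
g(10, d(-3)) + 5*90 = ((-⅕*(-3))² - 36*10 - (-36)*(-3)/5 + 10*(-⅕*(-3))) + 5*90 = ((⅗)² - 360 - 36*⅗ + 10*(⅗)) + 450 = (9/25 - 360 - 108/5 + 6) + 450 = -9381/25 + 450 = 1869/25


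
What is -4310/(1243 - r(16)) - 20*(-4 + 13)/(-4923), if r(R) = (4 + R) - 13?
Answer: -1166425/338046 ≈ -3.4505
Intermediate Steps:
r(R) = -9 + R
-4310/(1243 - r(16)) - 20*(-4 + 13)/(-4923) = -4310/(1243 - (-9 + 16)) - 20*(-4 + 13)/(-4923) = -4310/(1243 - 1*7) - 20*9*(-1/4923) = -4310/(1243 - 7) - 180*(-1/4923) = -4310/1236 + 20/547 = -4310*1/1236 + 20/547 = -2155/618 + 20/547 = -1166425/338046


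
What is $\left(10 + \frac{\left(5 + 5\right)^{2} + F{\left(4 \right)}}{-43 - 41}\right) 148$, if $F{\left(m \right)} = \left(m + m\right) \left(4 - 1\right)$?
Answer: $\frac{26492}{21} \approx 1261.5$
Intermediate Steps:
$F{\left(m \right)} = 6 m$ ($F{\left(m \right)} = 2 m 3 = 6 m$)
$\left(10 + \frac{\left(5 + 5\right)^{2} + F{\left(4 \right)}}{-43 - 41}\right) 148 = \left(10 + \frac{\left(5 + 5\right)^{2} + 6 \cdot 4}{-43 - 41}\right) 148 = \left(10 + \frac{10^{2} + 24}{-84}\right) 148 = \left(10 + \left(100 + 24\right) \left(- \frac{1}{84}\right)\right) 148 = \left(10 + 124 \left(- \frac{1}{84}\right)\right) 148 = \left(10 - \frac{31}{21}\right) 148 = \frac{179}{21} \cdot 148 = \frac{26492}{21}$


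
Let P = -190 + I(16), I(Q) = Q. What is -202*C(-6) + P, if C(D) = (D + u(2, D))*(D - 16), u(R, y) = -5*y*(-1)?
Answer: -160158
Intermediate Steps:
u(R, y) = 5*y
P = -174 (P = -190 + 16 = -174)
C(D) = 6*D*(-16 + D) (C(D) = (D + 5*D)*(D - 16) = (6*D)*(-16 + D) = 6*D*(-16 + D))
-202*C(-6) + P = -1212*(-6)*(-16 - 6) - 174 = -1212*(-6)*(-22) - 174 = -202*792 - 174 = -159984 - 174 = -160158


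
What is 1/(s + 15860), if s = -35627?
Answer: -1/19767 ≈ -5.0589e-5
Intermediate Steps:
1/(s + 15860) = 1/(-35627 + 15860) = 1/(-19767) = -1/19767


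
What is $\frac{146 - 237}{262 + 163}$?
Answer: $- \frac{91}{425} \approx -0.21412$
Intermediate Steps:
$\frac{146 - 237}{262 + 163} = - \frac{91}{425}$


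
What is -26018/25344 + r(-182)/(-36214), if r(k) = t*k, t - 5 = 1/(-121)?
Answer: -2527775065/2523970944 ≈ -1.0015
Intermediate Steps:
t = 604/121 (t = 5 + 1/(-121) = 5 - 1/121 = 604/121 ≈ 4.9917)
r(k) = 604*k/121
-26018/25344 + r(-182)/(-36214) = -26018/25344 + ((604/121)*(-182))/(-36214) = -26018*1/25344 - 109928/121*(-1/36214) = -13009/12672 + 54964/2190947 = -2527775065/2523970944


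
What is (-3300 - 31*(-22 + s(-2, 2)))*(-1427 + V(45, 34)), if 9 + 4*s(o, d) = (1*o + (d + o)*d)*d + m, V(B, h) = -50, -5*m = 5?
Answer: 7413063/2 ≈ 3.7065e+6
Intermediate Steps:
m = -1 (m = -⅕*5 = -1)
s(o, d) = -5/2 + d*(o + d*(d + o))/4 (s(o, d) = -9/4 + ((1*o + (d + o)*d)*d - 1)/4 = -9/4 + ((o + d*(d + o))*d - 1)/4 = -9/4 + (d*(o + d*(d + o)) - 1)/4 = -9/4 + (-1 + d*(o + d*(d + o)))/4 = -9/4 + (-¼ + d*(o + d*(d + o))/4) = -5/2 + d*(o + d*(d + o))/4)
(-3300 - 31*(-22 + s(-2, 2)))*(-1427 + V(45, 34)) = (-3300 - 31*(-22 + (-5/2 + (¼)*2³ + (¼)*2*(-2) + (¼)*(-2)*2²)))*(-1427 - 50) = (-3300 - 31*(-22 + (-5/2 + (¼)*8 - 1 + (¼)*(-2)*4)))*(-1477) = (-3300 - 31*(-22 + (-5/2 + 2 - 1 - 2)))*(-1477) = (-3300 - 31*(-22 - 7/2))*(-1477) = (-3300 - 31*(-51/2))*(-1477) = (-3300 + 1581/2)*(-1477) = -5019/2*(-1477) = 7413063/2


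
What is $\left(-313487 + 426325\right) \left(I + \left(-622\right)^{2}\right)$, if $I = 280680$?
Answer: $75326586632$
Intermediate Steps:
$\left(-313487 + 426325\right) \left(I + \left(-622\right)^{2}\right) = \left(-313487 + 426325\right) \left(280680 + \left(-622\right)^{2}\right) = 112838 \left(280680 + 386884\right) = 112838 \cdot 667564 = 75326586632$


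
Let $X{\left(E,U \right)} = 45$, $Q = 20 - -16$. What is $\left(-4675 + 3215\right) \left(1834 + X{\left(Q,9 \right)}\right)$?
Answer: $-2743340$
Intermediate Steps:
$Q = 36$ ($Q = 20 + 16 = 36$)
$\left(-4675 + 3215\right) \left(1834 + X{\left(Q,9 \right)}\right) = \left(-4675 + 3215\right) \left(1834 + 45\right) = \left(-1460\right) 1879 = -2743340$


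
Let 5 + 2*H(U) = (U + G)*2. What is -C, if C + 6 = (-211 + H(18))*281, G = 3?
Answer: 108197/2 ≈ 54099.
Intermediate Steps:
H(U) = ½ + U (H(U) = -5/2 + ((U + 3)*2)/2 = -5/2 + ((3 + U)*2)/2 = -5/2 + (6 + 2*U)/2 = -5/2 + (3 + U) = ½ + U)
C = -108197/2 (C = -6 + (-211 + (½ + 18))*281 = -6 + (-211 + 37/2)*281 = -6 - 385/2*281 = -6 - 108185/2 = -108197/2 ≈ -54099.)
-C = -1*(-108197/2) = 108197/2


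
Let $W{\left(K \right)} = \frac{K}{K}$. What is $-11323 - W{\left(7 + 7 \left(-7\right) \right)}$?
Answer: $-11324$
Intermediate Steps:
$W{\left(K \right)} = 1$
$-11323 - W{\left(7 + 7 \left(-7\right) \right)} = -11323 - 1 = -11324$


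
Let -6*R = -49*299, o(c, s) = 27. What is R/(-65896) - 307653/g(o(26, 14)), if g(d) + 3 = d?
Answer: -5068290173/395376 ≈ -12819.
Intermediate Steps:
R = 14651/6 (R = -(-49)*299/6 = -1/6*(-14651) = 14651/6 ≈ 2441.8)
g(d) = -3 + d
R/(-65896) - 307653/g(o(26, 14)) = (14651/6)/(-65896) - 307653/(-3 + 27) = (14651/6)*(-1/65896) - 307653/24 = -14651/395376 - 307653*1/24 = -14651/395376 - 102551/8 = -5068290173/395376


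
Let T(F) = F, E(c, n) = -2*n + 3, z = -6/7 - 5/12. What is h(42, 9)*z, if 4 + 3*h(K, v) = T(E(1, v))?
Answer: 2033/252 ≈ 8.0675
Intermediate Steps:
z = -107/84 (z = -6*⅐ - 5*1/12 = -6/7 - 5/12 = -107/84 ≈ -1.2738)
E(c, n) = 3 - 2*n
h(K, v) = -⅓ - 2*v/3 (h(K, v) = -4/3 + (3 - 2*v)/3 = -4/3 + (1 - 2*v/3) = -⅓ - 2*v/3)
h(42, 9)*z = (-⅓ - ⅔*9)*(-107/84) = (-⅓ - 6)*(-107/84) = -19/3*(-107/84) = 2033/252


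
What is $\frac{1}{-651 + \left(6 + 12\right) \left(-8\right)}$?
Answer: $- \frac{1}{795} \approx -0.0012579$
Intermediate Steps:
$\frac{1}{-651 + \left(6 + 12\right) \left(-8\right)} = \frac{1}{-651 + 18 \left(-8\right)} = \frac{1}{-651 - 144} = \frac{1}{-795} = - \frac{1}{795}$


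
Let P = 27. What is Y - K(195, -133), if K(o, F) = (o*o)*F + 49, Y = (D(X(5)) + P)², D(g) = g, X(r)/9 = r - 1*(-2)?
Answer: 5065376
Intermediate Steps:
X(r) = 18 + 9*r (X(r) = 9*(r - 1*(-2)) = 9*(r + 2) = 9*(2 + r) = 18 + 9*r)
Y = 8100 (Y = ((18 + 9*5) + 27)² = ((18 + 45) + 27)² = (63 + 27)² = 90² = 8100)
K(o, F) = 49 + F*o² (K(o, F) = o²*F + 49 = F*o² + 49 = 49 + F*o²)
Y - K(195, -133) = 8100 - (49 - 133*195²) = 8100 - (49 - 133*38025) = 8100 - (49 - 5057325) = 8100 - 1*(-5057276) = 8100 + 5057276 = 5065376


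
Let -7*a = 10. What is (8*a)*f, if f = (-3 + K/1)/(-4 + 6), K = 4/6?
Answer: 40/3 ≈ 13.333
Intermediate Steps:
a = -10/7 (a = -⅐*10 = -10/7 ≈ -1.4286)
K = ⅔ (K = 4*(⅙) = ⅔ ≈ 0.66667)
f = -7/6 (f = (-3 + (⅔)/1)/(-4 + 6) = (-3 + (⅔)*1)/2 = (-3 + ⅔)*(½) = -7/3*½ = -7/6 ≈ -1.1667)
(8*a)*f = (8*(-10/7))*(-7/6) = -80/7*(-7/6) = 40/3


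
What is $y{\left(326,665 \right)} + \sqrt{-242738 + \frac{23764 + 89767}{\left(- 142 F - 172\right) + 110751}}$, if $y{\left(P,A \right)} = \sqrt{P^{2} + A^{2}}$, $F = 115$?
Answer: $\sqrt{548501} + \frac{i \sqrt{22877700231}}{307} \approx 740.61 + 492.68 i$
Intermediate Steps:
$y{\left(P,A \right)} = \sqrt{A^{2} + P^{2}}$
$y{\left(326,665 \right)} + \sqrt{-242738 + \frac{23764 + 89767}{\left(- 142 F - 172\right) + 110751}} = \sqrt{665^{2} + 326^{2}} + \sqrt{-242738 + \frac{23764 + 89767}{\left(\left(-142\right) 115 - 172\right) + 110751}} = \sqrt{442225 + 106276} + \sqrt{-242738 + \frac{113531}{\left(-16330 - 172\right) + 110751}} = \sqrt{548501} + \sqrt{-242738 + \frac{113531}{-16502 + 110751}} = \sqrt{548501} + \sqrt{-242738 + \frac{113531}{94249}} = \sqrt{548501} + \sqrt{- \frac{22877700231}{94249}} = \sqrt{548501} + \frac{i \sqrt{22877700231}}{307}$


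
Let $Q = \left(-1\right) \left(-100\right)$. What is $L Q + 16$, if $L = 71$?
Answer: $7116$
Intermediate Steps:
$Q = 100$
$L Q + 16 = 71 \cdot 100 + 16 = 7100 + 16 = 7116$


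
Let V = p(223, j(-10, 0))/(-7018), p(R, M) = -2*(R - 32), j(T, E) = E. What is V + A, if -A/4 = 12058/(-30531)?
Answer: 175077509/107133279 ≈ 1.6342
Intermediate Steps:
p(R, M) = 64 - 2*R (p(R, M) = -2*(-32 + R) = 64 - 2*R)
A = 48232/30531 (A = -48232/(-30531) = -48232*(-1)/30531 = -4*(-12058/30531) = 48232/30531 ≈ 1.5798)
V = 191/3509 (V = (64 - 2*223)/(-7018) = (64 - 446)*(-1/7018) = -382*(-1/7018) = 191/3509 ≈ 0.054431)
V + A = 191/3509 + 48232/30531 = 175077509/107133279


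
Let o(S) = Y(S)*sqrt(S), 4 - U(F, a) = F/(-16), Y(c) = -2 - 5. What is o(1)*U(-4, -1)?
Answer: -105/4 ≈ -26.250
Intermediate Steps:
Y(c) = -7
U(F, a) = 4 + F/16 (U(F, a) = 4 - F/(-16) = 4 - F*(-1)/16 = 4 - (-1)*F/16 = 4 + F/16)
o(S) = -7*sqrt(S)
o(1)*U(-4, -1) = (-7*sqrt(1))*(4 + (1/16)*(-4)) = (-7*1)*(4 - 1/4) = -7*15/4 = -105/4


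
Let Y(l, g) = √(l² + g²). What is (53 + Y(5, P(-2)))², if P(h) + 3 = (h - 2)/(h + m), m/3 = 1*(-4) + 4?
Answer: (53 + √26)² ≈ 3375.5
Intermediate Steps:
m = 0 (m = 3*(1*(-4) + 4) = 3*(-4 + 4) = 3*0 = 0)
P(h) = -3 + (-2 + h)/h (P(h) = -3 + (h - 2)/(h + 0) = -3 + (-2 + h)/h)
Y(l, g) = √(g² + l²)
(53 + Y(5, P(-2)))² = (53 + √((-2 - 2/(-2))² + 5²))² = (53 + √((-2 - 2*(-½))² + 25))² = (53 + √((-2 + 1)² + 25))² = (53 + √((-1)² + 25))² = (53 + √(1 + 25))² = (53 + √26)²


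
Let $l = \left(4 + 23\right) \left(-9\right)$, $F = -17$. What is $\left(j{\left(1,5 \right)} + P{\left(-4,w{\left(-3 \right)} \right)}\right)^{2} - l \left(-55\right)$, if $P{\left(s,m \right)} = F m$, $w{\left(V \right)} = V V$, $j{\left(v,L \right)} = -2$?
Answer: $10660$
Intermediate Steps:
$l = -243$ ($l = 27 \left(-9\right) = -243$)
$w{\left(V \right)} = V^{2}$
$P{\left(s,m \right)} = - 17 m$
$\left(j{\left(1,5 \right)} + P{\left(-4,w{\left(-3 \right)} \right)}\right)^{2} - l \left(-55\right) = \left(-2 - 17 \left(-3\right)^{2}\right)^{2} - \left(-243\right) \left(-55\right) = \left(-2 - 153\right)^{2} - 13365 = \left(-155\right)^{2} - 13365 = 24025 - 13365 = 10660$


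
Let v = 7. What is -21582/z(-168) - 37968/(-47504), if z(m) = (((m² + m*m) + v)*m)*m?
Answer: 210057817289/262820155360 ≈ 0.79925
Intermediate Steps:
z(m) = m²*(7 + 2*m²) (z(m) = (((m² + m*m) + 7)*m)*m = (((m² + m²) + 7)*m)*m = ((2*m² + 7)*m)*m = ((7 + 2*m²)*m)*m = (m*(7 + 2*m²))*m = m²*(7 + 2*m²))
-21582/z(-168) - 37968/(-47504) = -21582*1/(28224*(7 + 2*(-168)²)) - 37968/(-47504) = -21582*1/(28224*(7 + 2*28224)) - 37968*(-1/47504) = -21582*1/(28224*(7 + 56448)) + 2373/2969 = -21582/(28224*56455) + 2373/2969 = -21582/1593385920 + 2373/2969 = -21582*1/1593385920 + 2373/2969 = -1199/88521440 + 2373/2969 = 210057817289/262820155360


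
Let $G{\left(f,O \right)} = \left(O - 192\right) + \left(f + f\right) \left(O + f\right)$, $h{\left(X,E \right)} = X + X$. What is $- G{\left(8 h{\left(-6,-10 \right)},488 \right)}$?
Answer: $74968$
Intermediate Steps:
$h{\left(X,E \right)} = 2 X$
$G{\left(f,O \right)} = -192 + O + 2 f \left(O + f\right)$ ($G{\left(f,O \right)} = \left(-192 + O\right) + 2 f \left(O + f\right) = -192 + O + 2 f \left(O + f\right)$)
$- G{\left(8 h{\left(-6,-10 \right)},488 \right)} = - (-192 + 488 + 2 \left(8 \cdot 2 \left(-6\right)\right)^{2} + 2 \cdot 488 \cdot 8 \cdot 2 \left(-6\right)) = - (-192 + 488 + 2 \left(8 \left(-12\right)\right)^{2} + 2 \cdot 488 \cdot 8 \left(-12\right)) = - (-192 + 488 + 2 \left(-96\right)^{2} + 2 \cdot 488 \left(-96\right)) = - (-192 + 488 + 2 \cdot 9216 - 93696) = - (-192 + 488 + 18432 - 93696) = \left(-1\right) \left(-74968\right) = 74968$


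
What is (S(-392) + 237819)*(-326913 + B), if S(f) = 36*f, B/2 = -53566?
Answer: -97098904815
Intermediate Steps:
B = -107132 (B = 2*(-53566) = -107132)
(S(-392) + 237819)*(-326913 + B) = (36*(-392) + 237819)*(-326913 - 107132) = (-14112 + 237819)*(-434045) = 223707*(-434045) = -97098904815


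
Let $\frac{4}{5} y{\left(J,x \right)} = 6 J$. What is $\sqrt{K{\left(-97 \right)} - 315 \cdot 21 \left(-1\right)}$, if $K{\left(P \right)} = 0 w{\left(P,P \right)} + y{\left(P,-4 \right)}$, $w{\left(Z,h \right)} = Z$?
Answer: $\frac{5 \sqrt{942}}{2} \approx 76.73$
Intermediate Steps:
$y{\left(J,x \right)} = \frac{15 J}{2}$ ($y{\left(J,x \right)} = \frac{5 \cdot 6 J}{4} = \frac{15 J}{2}$)
$K{\left(P \right)} = \frac{15 P}{2}$ ($K{\left(P \right)} = 0 P + \frac{15 P}{2} = 0 + \frac{15 P}{2} = \frac{15 P}{2}$)
$\sqrt{K{\left(-97 \right)} - 315 \cdot 21 \left(-1\right)} = \sqrt{\frac{15}{2} \left(-97\right) - 315 \cdot 21 \left(-1\right)} = \sqrt{- \frac{1455}{2} - -6615} = \sqrt{- \frac{1455}{2} + 6615} = \sqrt{\frac{11775}{2}} = \frac{5 \sqrt{942}}{2}$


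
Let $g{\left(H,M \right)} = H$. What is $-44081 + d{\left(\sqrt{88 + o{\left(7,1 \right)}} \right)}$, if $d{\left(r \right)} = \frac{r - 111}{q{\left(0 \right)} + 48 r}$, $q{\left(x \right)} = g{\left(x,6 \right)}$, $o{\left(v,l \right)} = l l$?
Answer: $- \frac{2115887}{48} - \frac{37 \sqrt{89}}{1424} \approx -44081.0$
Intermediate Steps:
$o{\left(v,l \right)} = l^{2}$
$q{\left(x \right)} = x$
$d{\left(r \right)} = \frac{-111 + r}{48 r}$ ($d{\left(r \right)} = \frac{r - 111}{0 + 48 r} = \frac{-111 + r}{48 r}$)
$-44081 + d{\left(\sqrt{88 + o{\left(7,1 \right)}} \right)} = -44081 + \frac{-111 + \sqrt{88 + 1^{2}}}{48 \sqrt{88 + 1^{2}}} = -44081 + \frac{-111 + \sqrt{88 + 1}}{48 \sqrt{88 + 1}} = -44081 + \frac{-111 + \sqrt{89}}{48 \sqrt{89}} = -44081 + \frac{\frac{\sqrt{89}}{89} \left(-111 + \sqrt{89}\right)}{48} = -44081 + \frac{\sqrt{89} \left(-111 + \sqrt{89}\right)}{4272}$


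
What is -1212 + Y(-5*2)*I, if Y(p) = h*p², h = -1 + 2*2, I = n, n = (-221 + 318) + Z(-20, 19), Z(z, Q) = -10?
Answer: 24888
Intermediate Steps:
n = 87 (n = (-221 + 318) - 10 = 97 - 10 = 87)
I = 87
h = 3 (h = -1 + 4 = 3)
Y(p) = 3*p²
-1212 + Y(-5*2)*I = -1212 + (3*(-5*2)²)*87 = -1212 + (3*(-10)²)*87 = -1212 + (3*100)*87 = -1212 + 300*87 = -1212 + 26100 = 24888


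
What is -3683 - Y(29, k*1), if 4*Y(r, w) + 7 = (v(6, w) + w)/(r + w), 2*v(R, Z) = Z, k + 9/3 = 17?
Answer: -158299/43 ≈ -3681.4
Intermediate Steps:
k = 14 (k = -3 + 17 = 14)
v(R, Z) = Z/2
Y(r, w) = -7/4 + 3*w/(8*(r + w)) (Y(r, w) = -7/4 + ((w/2 + w)/(r + w))/4 = -7/4 + ((3*w/2)/(r + w))/4 = -7/4 + (3*w/(2*(r + w)))/4 = -7/4 + 3*w/(8*(r + w)))
-3683 - Y(29, k*1) = -3683 - (-14*29 - 154)/(8*(29 + 14*1)) = -3683 - (-406 - 11*14)/(8*(29 + 14)) = -3683 - (-406 - 154)/(8*43) = -3683 - (-560)/(8*43) = -3683 - 1*(-70/43) = -3683 + 70/43 = -158299/43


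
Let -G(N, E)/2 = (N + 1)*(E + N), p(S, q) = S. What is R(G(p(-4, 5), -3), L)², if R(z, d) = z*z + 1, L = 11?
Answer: 3115225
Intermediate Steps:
G(N, E) = -2*(1 + N)*(E + N) (G(N, E) = -2*(N + 1)*(E + N) = -2*(1 + N)*(E + N))
R(z, d) = 1 + z² (R(z, d) = z² + 1 = 1 + z²)
R(G(p(-4, 5), -3), L)² = (1 + (-2*(-3) - 2*(-4) - 2*(-4)² - 2*(-3)*(-4))²)² = (1 + (6 + 8 - 2*16 - 24)²)² = (1 + (6 + 8 - 32 - 24)²)² = (1 + (-42)²)² = (1 + 1764)² = 1765² = 3115225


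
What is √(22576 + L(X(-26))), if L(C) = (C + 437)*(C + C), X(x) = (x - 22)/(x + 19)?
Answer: 4*√87781/7 ≈ 169.30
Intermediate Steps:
X(x) = (-22 + x)/(19 + x)
L(C) = 2*C*(437 + C) (L(C) = (437 + C)*(2*C) = 2*C*(437 + C))
√(22576 + L(X(-26))) = √(22576 + 2*((-22 - 26)/(19 - 26))*(437 + (-22 - 26)/(19 - 26))) = √(22576 + 2*(-48/(-7))*(437 - 48/(-7))) = √(22576 + 2*(-⅐*(-48))*(437 - ⅐*(-48))) = √(22576 + 2*(48/7)*(437 + 48/7)) = √(22576 + 2*(48/7)*(3107/7)) = √(22576 + 298272/49) = √(1404496/49) = 4*√87781/7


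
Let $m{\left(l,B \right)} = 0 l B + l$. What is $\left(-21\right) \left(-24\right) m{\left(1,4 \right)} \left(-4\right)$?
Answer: $-2016$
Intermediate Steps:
$m{\left(l,B \right)} = l$ ($m{\left(l,B \right)} = 0 B + l = 0 + l = l$)
$\left(-21\right) \left(-24\right) m{\left(1,4 \right)} \left(-4\right) = \left(-21\right) \left(-24\right) 1 \left(-4\right) = 504 \left(-4\right) = -2016$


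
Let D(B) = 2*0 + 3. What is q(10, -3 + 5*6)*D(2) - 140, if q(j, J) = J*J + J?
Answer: 2128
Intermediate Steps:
D(B) = 3 (D(B) = 0 + 3 = 3)
q(j, J) = J + J² (q(j, J) = J² + J = J + J²)
q(10, -3 + 5*6)*D(2) - 140 = ((-3 + 5*6)*(1 + (-3 + 5*6)))*3 - 140 = ((-3 + 30)*(1 + (-3 + 30)))*3 - 140 = (27*(1 + 27))*3 - 140 = (27*28)*3 - 140 = 756*3 - 140 = 2268 - 140 = 2128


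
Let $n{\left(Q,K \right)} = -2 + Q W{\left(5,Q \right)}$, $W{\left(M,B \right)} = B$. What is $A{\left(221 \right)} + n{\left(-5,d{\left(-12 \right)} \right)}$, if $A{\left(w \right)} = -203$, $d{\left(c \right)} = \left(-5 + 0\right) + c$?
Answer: $-180$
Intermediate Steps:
$d{\left(c \right)} = -5 + c$
$n{\left(Q,K \right)} = -2 + Q^{2}$ ($n{\left(Q,K \right)} = -2 + Q Q = -2 + Q^{2}$)
$A{\left(221 \right)} + n{\left(-5,d{\left(-12 \right)} \right)} = -203 - \left(2 - \left(-5\right)^{2}\right) = -203 + \left(-2 + 25\right) = -203 + 23 = -180$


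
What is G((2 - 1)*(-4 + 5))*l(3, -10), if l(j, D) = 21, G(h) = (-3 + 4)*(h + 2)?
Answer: 63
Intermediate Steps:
G(h) = 2 + h (G(h) = 1*(2 + h) = 2 + h)
G((2 - 1)*(-4 + 5))*l(3, -10) = (2 + (2 - 1)*(-4 + 5))*21 = (2 + 1*1)*21 = (2 + 1)*21 = 3*21 = 63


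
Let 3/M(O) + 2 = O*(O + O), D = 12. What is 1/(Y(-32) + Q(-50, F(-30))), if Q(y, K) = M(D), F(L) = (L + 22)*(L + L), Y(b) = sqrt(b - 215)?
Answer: 858/20203621 - 81796*I*sqrt(247)/20203621 ≈ 4.2468e-5 - 0.063628*I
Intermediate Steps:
M(O) = 3/(-2 + 2*O**2) (M(O) = 3/(-2 + O*(O + O)) = 3/(-2 + O*(2*O)) = 3/(-2 + 2*O**2))
Y(b) = sqrt(-215 + b)
F(L) = 2*L*(22 + L) (F(L) = (22 + L)*(2*L) = 2*L*(22 + L))
Q(y, K) = 3/286 (Q(y, K) = 3/(2*(-1 + 12**2)) = 3/(2*(-1 + 144)) = (3/2)/143 = (3/2)*(1/143) = 3/286)
1/(Y(-32) + Q(-50, F(-30))) = 1/(sqrt(-215 - 32) + 3/286) = 1/(sqrt(-247) + 3/286) = 1/(I*sqrt(247) + 3/286) = 1/(3/286 + I*sqrt(247))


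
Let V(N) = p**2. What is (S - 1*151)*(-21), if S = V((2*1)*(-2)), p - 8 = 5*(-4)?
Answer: 147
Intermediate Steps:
p = -12 (p = 8 + 5*(-4) = 8 - 20 = -12)
V(N) = 144 (V(N) = (-12)**2 = 144)
S = 144
(S - 1*151)*(-21) = (144 - 1*151)*(-21) = (144 - 151)*(-21) = -7*(-21) = 147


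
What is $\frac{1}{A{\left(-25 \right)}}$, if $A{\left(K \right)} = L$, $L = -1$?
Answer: $-1$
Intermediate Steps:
$A{\left(K \right)} = -1$
$\frac{1}{A{\left(-25 \right)}} = \frac{1}{-1} = -1$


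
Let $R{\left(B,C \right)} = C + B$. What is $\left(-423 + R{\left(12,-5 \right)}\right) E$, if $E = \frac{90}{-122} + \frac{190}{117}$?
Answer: $- \frac{202400}{549} \approx -368.67$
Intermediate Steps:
$E = \frac{6325}{7137}$ ($E = 90 \left(- \frac{1}{122}\right) + 190 \cdot \frac{1}{117} = - \frac{45}{61} + \frac{190}{117} = \frac{6325}{7137} \approx 0.88623$)
$R{\left(B,C \right)} = B + C$
$\left(-423 + R{\left(12,-5 \right)}\right) E = \left(-423 + \left(12 - 5\right)\right) \frac{6325}{7137} = \left(-423 + 7\right) \frac{6325}{7137} = \left(-416\right) \frac{6325}{7137} = - \frac{202400}{549}$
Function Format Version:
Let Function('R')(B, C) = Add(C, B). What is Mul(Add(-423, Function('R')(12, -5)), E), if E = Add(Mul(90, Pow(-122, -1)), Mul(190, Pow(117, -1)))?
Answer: Rational(-202400, 549) ≈ -368.67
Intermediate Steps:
E = Rational(6325, 7137) (E = Add(Mul(90, Rational(-1, 122)), Mul(190, Rational(1, 117))) = Add(Rational(-45, 61), Rational(190, 117)) = Rational(6325, 7137) ≈ 0.88623)
Function('R')(B, C) = Add(B, C)
Mul(Add(-423, Function('R')(12, -5)), E) = Mul(Add(-423, Add(12, -5)), Rational(6325, 7137)) = Mul(Add(-423, 7), Rational(6325, 7137)) = Mul(-416, Rational(6325, 7137)) = Rational(-202400, 549)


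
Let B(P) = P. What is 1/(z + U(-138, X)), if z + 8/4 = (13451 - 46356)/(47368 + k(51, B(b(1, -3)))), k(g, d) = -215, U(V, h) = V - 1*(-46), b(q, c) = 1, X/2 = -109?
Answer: -47153/4465287 ≈ -0.010560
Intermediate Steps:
X = -218 (X = 2*(-109) = -218)
U(V, h) = 46 + V (U(V, h) = V + 46 = 46 + V)
z = -127211/47153 (z = -2 + (13451 - 46356)/(47368 - 215) = -2 - 32905/47153 = -127211/47153 ≈ -2.6978)
1/(z + U(-138, X)) = 1/(-127211/47153 + (46 - 138)) = 1/(-127211/47153 - 92) = 1/(-4465287/47153) = -47153/4465287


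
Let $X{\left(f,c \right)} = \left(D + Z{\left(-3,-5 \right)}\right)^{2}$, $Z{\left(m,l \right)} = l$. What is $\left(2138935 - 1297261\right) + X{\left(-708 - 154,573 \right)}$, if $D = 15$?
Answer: $841774$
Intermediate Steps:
$X{\left(f,c \right)} = 100$ ($X{\left(f,c \right)} = \left(15 - 5\right)^{2} = 10^{2} = 100$)
$\left(2138935 - 1297261\right) + X{\left(-708 - 154,573 \right)} = \left(2138935 - 1297261\right) + 100 = 841674 + 100 = 841774$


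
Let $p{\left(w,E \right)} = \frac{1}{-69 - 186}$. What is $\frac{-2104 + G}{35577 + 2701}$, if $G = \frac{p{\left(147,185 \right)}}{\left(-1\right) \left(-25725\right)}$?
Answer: $- \frac{13801977001}{251098895250} \approx -0.054966$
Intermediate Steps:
$p{\left(w,E \right)} = - \frac{1}{255}$ ($p{\left(w,E \right)} = \frac{1}{-255} = - \frac{1}{255}$)
$G = - \frac{1}{6559875}$ ($G = - \frac{1}{255 \left(\left(-1\right) \left(-25725\right)\right)} = - \frac{1}{255 \cdot 25725} = \left(- \frac{1}{255}\right) \frac{1}{25725} = - \frac{1}{6559875} \approx -1.5244 \cdot 10^{-7}$)
$\frac{-2104 + G}{35577 + 2701} = \frac{-2104 - \frac{1}{6559875}}{35577 + 2701} = - \frac{13801977001}{6559875 \cdot 38278} = \left(- \frac{13801977001}{6559875}\right) \frac{1}{38278} = - \frac{13801977001}{251098895250}$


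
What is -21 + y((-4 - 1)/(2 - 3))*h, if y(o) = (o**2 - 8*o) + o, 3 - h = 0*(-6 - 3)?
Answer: -51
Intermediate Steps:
h = 3 (h = 3 - 0*(-6 - 3) = 3 - 0*(-9) = 3 - 1*0 = 3 + 0 = 3)
y(o) = o**2 - 7*o
-21 + y((-4 - 1)/(2 - 3))*h = -21 + (((-4 - 1)/(2 - 3))*(-7 + (-4 - 1)/(2 - 3)))*3 = -21 + ((-5/(-1))*(-7 - 5/(-1)))*3 = -21 + ((-5*(-1))*(-7 - 5*(-1)))*3 = -21 + (5*(-7 + 5))*3 = -21 + (5*(-2))*3 = -21 - 10*3 = -21 - 30 = -51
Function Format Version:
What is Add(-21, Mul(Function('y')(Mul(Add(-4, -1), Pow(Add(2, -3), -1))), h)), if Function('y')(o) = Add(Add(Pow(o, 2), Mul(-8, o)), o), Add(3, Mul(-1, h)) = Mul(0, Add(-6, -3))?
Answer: -51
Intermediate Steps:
h = 3 (h = Add(3, Mul(-1, Mul(0, Add(-6, -3)))) = Add(3, Mul(-1, Mul(0, -9))) = Add(3, Mul(-1, 0)) = Add(3, 0) = 3)
Function('y')(o) = Add(Pow(o, 2), Mul(-7, o))
Add(-21, Mul(Function('y')(Mul(Add(-4, -1), Pow(Add(2, -3), -1))), h)) = Add(-21, Mul(Mul(Mul(Add(-4, -1), Pow(Add(2, -3), -1)), Add(-7, Mul(Add(-4, -1), Pow(Add(2, -3), -1)))), 3)) = Add(-21, Mul(Mul(Mul(-5, Pow(-1, -1)), Add(-7, Mul(-5, Pow(-1, -1)))), 3)) = Add(-21, Mul(Mul(Mul(-5, -1), Add(-7, Mul(-5, -1))), 3)) = Add(-21, Mul(Mul(5, Add(-7, 5)), 3)) = Add(-21, Mul(Mul(5, -2), 3)) = Add(-21, Mul(-10, 3)) = Add(-21, -30) = -51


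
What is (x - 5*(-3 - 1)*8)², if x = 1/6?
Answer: 923521/36 ≈ 25653.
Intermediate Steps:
x = ⅙ (x = 1*(⅙) = ⅙ ≈ 0.16667)
(x - 5*(-3 - 1)*8)² = (⅙ - 5*(-3 - 1)*8)² = (⅙ - 5*(-4)*8)² = (⅙ + 20*8)² = (⅙ + 160)² = (961/6)² = 923521/36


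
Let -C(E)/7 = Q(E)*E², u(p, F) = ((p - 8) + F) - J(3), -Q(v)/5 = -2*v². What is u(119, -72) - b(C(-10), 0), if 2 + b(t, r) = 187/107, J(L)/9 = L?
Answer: 1311/107 ≈ 12.252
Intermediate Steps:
J(L) = 9*L
Q(v) = 10*v² (Q(v) = -(-10)*v² = 10*v²)
u(p, F) = -35 + F + p (u(p, F) = ((p - 8) + F) - 9*3 = ((-8 + p) + F) - 1*27 = (-8 + F + p) - 27 = -35 + F + p)
C(E) = -70*E⁴ (C(E) = -7*10*E²*E² = -70*E⁴)
b(t, r) = -27/107 (b(t, r) = -2 + 187/107 = -27/107)
u(119, -72) - b(C(-10), 0) = (-35 - 72 + 119) - 1*(-27/107) = 12 + 27/107 = 1311/107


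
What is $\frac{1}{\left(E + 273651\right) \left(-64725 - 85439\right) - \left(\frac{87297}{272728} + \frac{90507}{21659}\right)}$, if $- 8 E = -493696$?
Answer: $- \frac{5907015752}{297474061674147586883} \approx -1.9857 \cdot 10^{-11}$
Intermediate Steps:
$E = 61712$ ($E = \left(- \frac{1}{8}\right) \left(-493696\right) = 61712$)
$\frac{1}{\left(E + 273651\right) \left(-64725 - 85439\right) - \left(\frac{87297}{272728} + \frac{90507}{21659}\right)} = \frac{1}{\left(61712 + 273651\right) \left(-64725 - 85439\right) - \left(\frac{87297}{272728} + \frac{90507}{21659}\right)} = \frac{1}{335363 \left(-150164\right) - \frac{26574558819}{5907015752}} = \frac{1}{-50359449532 - \frac{26574558819}{5907015752}} = \frac{1}{- \frac{297474061674147586883}{5907015752}} = - \frac{5907015752}{297474061674147586883}$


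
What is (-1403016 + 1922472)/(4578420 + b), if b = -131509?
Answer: 74208/635273 ≈ 0.11681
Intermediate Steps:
(-1403016 + 1922472)/(4578420 + b) = (-1403016 + 1922472)/(4578420 - 131509) = 519456/4446911 = 519456*(1/4446911) = 74208/635273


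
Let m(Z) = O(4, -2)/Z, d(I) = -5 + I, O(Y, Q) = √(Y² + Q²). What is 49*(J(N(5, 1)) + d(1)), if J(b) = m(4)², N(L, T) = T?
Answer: -539/4 ≈ -134.75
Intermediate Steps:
O(Y, Q) = √(Q² + Y²)
m(Z) = 2*√5/Z (m(Z) = √((-2)² + 4²)/Z = √(4 + 16)/Z = √20/Z = (2*√5)/Z = 2*√5/Z)
J(b) = 5/4 (J(b) = (2*√5/4)² = (2*√5*(¼))² = (√5/2)² = 5/4)
49*(J(N(5, 1)) + d(1)) = 49*(5/4 + (-5 + 1)) = 49*(5/4 - 4) = 49*(-11/4) = -539/4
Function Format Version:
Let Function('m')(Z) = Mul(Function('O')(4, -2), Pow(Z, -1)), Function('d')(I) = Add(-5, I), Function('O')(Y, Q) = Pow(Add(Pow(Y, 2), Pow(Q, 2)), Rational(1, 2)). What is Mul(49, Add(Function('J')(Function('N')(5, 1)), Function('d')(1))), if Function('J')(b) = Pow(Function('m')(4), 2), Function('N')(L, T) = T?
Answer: Rational(-539, 4) ≈ -134.75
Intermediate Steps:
Function('O')(Y, Q) = Pow(Add(Pow(Q, 2), Pow(Y, 2)), Rational(1, 2))
Function('m')(Z) = Mul(2, Pow(5, Rational(1, 2)), Pow(Z, -1)) (Function('m')(Z) = Mul(Pow(Add(Pow(-2, 2), Pow(4, 2)), Rational(1, 2)), Pow(Z, -1)) = Mul(Pow(Add(4, 16), Rational(1, 2)), Pow(Z, -1)) = Mul(Pow(20, Rational(1, 2)), Pow(Z, -1)) = Mul(Mul(2, Pow(5, Rational(1, 2))), Pow(Z, -1)) = Mul(2, Pow(5, Rational(1, 2)), Pow(Z, -1)))
Function('J')(b) = Rational(5, 4) (Function('J')(b) = Pow(Mul(2, Pow(5, Rational(1, 2)), Pow(4, -1)), 2) = Pow(Mul(2, Pow(5, Rational(1, 2)), Rational(1, 4)), 2) = Pow(Mul(Rational(1, 2), Pow(5, Rational(1, 2))), 2) = Rational(5, 4))
Mul(49, Add(Function('J')(Function('N')(5, 1)), Function('d')(1))) = Mul(49, Add(Rational(5, 4), Add(-5, 1))) = Mul(49, Add(Rational(5, 4), -4)) = Mul(49, Rational(-11, 4)) = Rational(-539, 4)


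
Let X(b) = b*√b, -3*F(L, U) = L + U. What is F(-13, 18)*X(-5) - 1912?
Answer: -1912 + 25*I*√5/3 ≈ -1912.0 + 18.634*I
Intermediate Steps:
F(L, U) = -L/3 - U/3 (F(L, U) = -(L + U)/3 = -L/3 - U/3)
X(b) = b^(3/2)
F(-13, 18)*X(-5) - 1912 = (-⅓*(-13) - ⅓*18)*(-5)^(3/2) - 1912 = (13/3 - 6)*(-5*I*√5) - 1912 = -(-25)*I*√5/3 - 1912 = 25*I*√5/3 - 1912 = -1912 + 25*I*√5/3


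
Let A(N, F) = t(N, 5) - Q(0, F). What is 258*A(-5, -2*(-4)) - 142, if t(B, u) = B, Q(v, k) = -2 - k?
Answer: 1148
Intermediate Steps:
A(N, F) = 2 + F + N (A(N, F) = N - (-2 - F) = N + (2 + F) = 2 + F + N)
258*A(-5, -2*(-4)) - 142 = 258*(2 - 2*(-4) - 5) - 142 = 258*(2 + 8 - 5) - 142 = 258*5 - 142 = 1290 - 142 = 1148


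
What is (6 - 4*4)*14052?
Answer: -140520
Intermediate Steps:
(6 - 4*4)*14052 = (6 - 16)*14052 = -10*14052 = -140520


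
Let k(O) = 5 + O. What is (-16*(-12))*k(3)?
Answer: 1536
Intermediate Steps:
(-16*(-12))*k(3) = (-16*(-12))*(5 + 3) = 192*8 = 1536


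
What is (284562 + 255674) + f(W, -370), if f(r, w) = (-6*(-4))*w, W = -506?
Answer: 531356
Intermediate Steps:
f(r, w) = 24*w
(284562 + 255674) + f(W, -370) = (284562 + 255674) + 24*(-370) = 540236 - 8880 = 531356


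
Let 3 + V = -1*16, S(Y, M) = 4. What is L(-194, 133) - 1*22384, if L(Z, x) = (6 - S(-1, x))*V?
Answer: -22422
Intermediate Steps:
V = -19 (V = -3 - 1*16 = -3 - 16 = -19)
L(Z, x) = -38 (L(Z, x) = (6 - 1*4)*(-19) = (6 - 4)*(-19) = 2*(-19) = -38)
L(-194, 133) - 1*22384 = -38 - 1*22384 = -38 - 22384 = -22422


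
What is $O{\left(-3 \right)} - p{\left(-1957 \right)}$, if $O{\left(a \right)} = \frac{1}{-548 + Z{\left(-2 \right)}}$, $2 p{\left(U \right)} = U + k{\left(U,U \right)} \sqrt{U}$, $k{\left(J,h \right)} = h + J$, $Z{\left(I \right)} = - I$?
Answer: $\frac{267130}{273} + 1957 i \sqrt{1957} \approx 978.5 + 86574.0 i$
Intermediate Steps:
$k{\left(J,h \right)} = J + h$
$p{\left(U \right)} = U^{\frac{3}{2}} + \frac{U}{2}$ ($p{\left(U \right)} = \frac{U + \left(U + U\right) \sqrt{U}}{2} = \frac{U + 2 U \sqrt{U}}{2} = \frac{U + 2 U^{\frac{3}{2}}}{2} = U^{\frac{3}{2}} + \frac{U}{2}$)
$O{\left(a \right)} = - \frac{1}{546}$ ($O{\left(a \right)} = \frac{1}{-548 - -2} = \frac{1}{-548 + 2} = \frac{1}{-546} = - \frac{1}{546}$)
$O{\left(-3 \right)} - p{\left(-1957 \right)} = - \frac{1}{546} - \left(\left(-1957\right)^{\frac{3}{2}} + \frac{1}{2} \left(-1957\right)\right) = - \frac{1}{546} - \left(- 1957 i \sqrt{1957} - \frac{1957}{2}\right) = - \frac{1}{546} - \left(- \frac{1957}{2} - 1957 i \sqrt{1957}\right) = - \frac{1}{546} + \left(\frac{1957}{2} + 1957 i \sqrt{1957}\right) = \frac{267130}{273} + 1957 i \sqrt{1957}$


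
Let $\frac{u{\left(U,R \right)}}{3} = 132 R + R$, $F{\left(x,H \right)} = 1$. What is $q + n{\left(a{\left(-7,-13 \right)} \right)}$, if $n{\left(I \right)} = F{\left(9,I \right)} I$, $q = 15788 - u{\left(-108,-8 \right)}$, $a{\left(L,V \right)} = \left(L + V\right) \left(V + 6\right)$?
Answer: $19120$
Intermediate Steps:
$u{\left(U,R \right)} = 399 R$ ($u{\left(U,R \right)} = 3 \left(132 R + R\right) = 3 \cdot 133 R = 399 R$)
$a{\left(L,V \right)} = \left(6 + V\right) \left(L + V\right)$ ($a{\left(L,V \right)} = \left(L + V\right) \left(6 + V\right) = \left(6 + V\right) \left(L + V\right)$)
$q = 18980$ ($q = 15788 - 399 \left(-8\right) = 15788 - -3192 = 15788 + 3192 = 18980$)
$n{\left(I \right)} = I$ ($n{\left(I \right)} = 1 I = I$)
$q + n{\left(a{\left(-7,-13 \right)} \right)} = 18980 + \left(\left(-13\right)^{2} + 6 \left(-7\right) + 6 \left(-13\right) - -91\right) = 18980 + \left(169 - 42 - 78 + 91\right) = 18980 + 140 = 19120$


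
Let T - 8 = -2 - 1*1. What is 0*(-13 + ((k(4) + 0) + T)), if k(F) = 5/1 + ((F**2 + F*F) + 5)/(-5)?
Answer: 0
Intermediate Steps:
T = 5 (T = 8 + (-2 - 1*1) = 8 + (-2 - 1) = 8 - 3 = 5)
k(F) = 4 - 2*F**2/5 (k(F) = 5*1 + ((F**2 + F**2) + 5)*(-1/5) = 5 + (2*F**2 + 5)*(-1/5) = 5 + (5 + 2*F**2)*(-1/5) = 5 + (-1 - 2*F**2/5) = 4 - 2*F**2/5)
0*(-13 + ((k(4) + 0) + T)) = 0*(-13 + (((4 - 2/5*4**2) + 0) + 5)) = 0*(-13 + (((4 - 2/5*16) + 0) + 5)) = 0*(-13 + (((4 - 32/5) + 0) + 5)) = 0*(-13 + ((-12/5 + 0) + 5)) = 0*(-13 + (-12/5 + 5)) = 0*(-13 + 13/5) = 0*(-52/5) = 0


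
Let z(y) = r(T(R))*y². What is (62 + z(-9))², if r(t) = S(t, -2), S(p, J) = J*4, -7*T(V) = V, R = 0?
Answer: 343396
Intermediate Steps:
T(V) = -V/7
S(p, J) = 4*J
r(t) = -8 (r(t) = 4*(-2) = -8)
z(y) = -8*y²
(62 + z(-9))² = (62 - 8*(-9)²)² = (62 - 8*81)² = (62 - 648)² = (-586)² = 343396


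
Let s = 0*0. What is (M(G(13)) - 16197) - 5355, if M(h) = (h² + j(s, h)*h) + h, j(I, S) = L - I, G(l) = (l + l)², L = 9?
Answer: 442184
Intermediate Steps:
s = 0
G(l) = 4*l² (G(l) = (2*l)² = 4*l²)
j(I, S) = 9 - I
M(h) = h² + 10*h (M(h) = (h² + (9 - 1*0)*h) + h = (h² + (9 + 0)*h) + h = (h² + 9*h) + h = h² + 10*h)
(M(G(13)) - 16197) - 5355 = ((4*13²)*(10 + 4*13²) - 16197) - 5355 = ((4*169)*(10 + 4*169) - 16197) - 5355 = (676*(10 + 676) - 16197) - 5355 = (676*686 - 16197) - 5355 = (463736 - 16197) - 5355 = 447539 - 5355 = 442184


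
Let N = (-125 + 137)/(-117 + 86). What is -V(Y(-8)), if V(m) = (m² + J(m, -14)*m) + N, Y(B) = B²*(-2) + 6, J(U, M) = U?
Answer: -922796/31 ≈ -29768.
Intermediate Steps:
Y(B) = 6 - 2*B² (Y(B) = -2*B² + 6 = 6 - 2*B²)
N = -12/31 (N = 12/(-31) = 12*(-1/31) = -12/31 ≈ -0.38710)
V(m) = -12/31 + 2*m² (V(m) = (m² + m*m) - 12/31 = (m² + m²) - 12/31 = 2*m² - 12/31 = -12/31 + 2*m²)
-V(Y(-8)) = -(-12/31 + 2*(6 - 2*(-8)²)²) = -(-12/31 + 2*(6 - 2*64)²) = -(-12/31 + 2*(6 - 128)²) = -(-12/31 + 2*(-122)²) = -(-12/31 + 2*14884) = -(-12/31 + 29768) = -1*922796/31 = -922796/31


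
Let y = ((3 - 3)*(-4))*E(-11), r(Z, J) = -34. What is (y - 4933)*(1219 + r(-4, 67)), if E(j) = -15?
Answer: -5845605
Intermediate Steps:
y = 0 (y = ((3 - 3)*(-4))*(-15) = (0*(-4))*(-15) = 0*(-15) = 0)
(y - 4933)*(1219 + r(-4, 67)) = (0 - 4933)*(1219 - 34) = -4933*1185 = -5845605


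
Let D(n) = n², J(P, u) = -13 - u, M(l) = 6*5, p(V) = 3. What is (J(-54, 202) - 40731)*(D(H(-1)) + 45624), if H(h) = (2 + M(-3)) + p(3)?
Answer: -1918279154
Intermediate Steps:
M(l) = 30
H(h) = 35 (H(h) = (2 + 30) + 3 = 32 + 3 = 35)
(J(-54, 202) - 40731)*(D(H(-1)) + 45624) = ((-13 - 1*202) - 40731)*(35² + 45624) = ((-13 - 202) - 40731)*(1225 + 45624) = (-215 - 40731)*46849 = -40946*46849 = -1918279154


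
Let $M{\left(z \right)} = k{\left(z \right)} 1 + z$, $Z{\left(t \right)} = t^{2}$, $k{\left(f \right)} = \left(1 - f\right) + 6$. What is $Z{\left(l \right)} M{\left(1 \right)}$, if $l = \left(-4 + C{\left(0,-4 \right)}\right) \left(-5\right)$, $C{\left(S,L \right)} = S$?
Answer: $2800$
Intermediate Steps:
$l = 20$ ($l = \left(-4 + 0\right) \left(-5\right) = \left(-4\right) \left(-5\right) = 20$)
$k{\left(f \right)} = 7 - f$
$M{\left(z \right)} = 7$ ($M{\left(z \right)} = \left(7 - z\right) 1 + z = \left(7 - z\right) + z = 7$)
$Z{\left(l \right)} M{\left(1 \right)} = 20^{2} \cdot 7 = 400 \cdot 7 = 2800$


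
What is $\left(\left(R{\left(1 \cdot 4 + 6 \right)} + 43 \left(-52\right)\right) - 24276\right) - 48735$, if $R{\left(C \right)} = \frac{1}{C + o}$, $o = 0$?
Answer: $- \frac{752469}{10} \approx -75247.0$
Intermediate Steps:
$R{\left(C \right)} = \frac{1}{C}$ ($R{\left(C \right)} = \frac{1}{C + 0} = \frac{1}{C}$)
$\left(\left(R{\left(1 \cdot 4 + 6 \right)} + 43 \left(-52\right)\right) - 24276\right) - 48735 = \left(\left(\frac{1}{1 \cdot 4 + 6} + 43 \left(-52\right)\right) - 24276\right) - 48735 = \left(\left(\frac{1}{4 + 6} - 2236\right) - 24276\right) - 48735 = \left(\left(\frac{1}{10} - 2236\right) - 24276\right) - 48735 = \left(- \frac{22359}{10} - 24276\right) - 48735 = - \frac{265119}{10} - 48735 = - \frac{752469}{10}$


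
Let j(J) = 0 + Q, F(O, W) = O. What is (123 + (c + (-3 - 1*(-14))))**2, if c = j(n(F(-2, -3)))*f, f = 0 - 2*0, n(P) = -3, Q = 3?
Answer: 17956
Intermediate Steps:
j(J) = 3 (j(J) = 0 + 3 = 3)
f = 0 (f = 0 + 0 = 0)
c = 0 (c = 3*0 = 0)
(123 + (c + (-3 - 1*(-14))))**2 = (123 + (0 + (-3 - 1*(-14))))**2 = (123 + (0 + (-3 + 14)))**2 = (123 + (0 + 11))**2 = (123 + 11)**2 = 134**2 = 17956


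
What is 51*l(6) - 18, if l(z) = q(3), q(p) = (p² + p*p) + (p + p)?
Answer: 1206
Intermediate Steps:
q(p) = 2*p + 2*p² (q(p) = (p² + p²) + 2*p = 2*p² + 2*p = 2*p + 2*p²)
l(z) = 24 (l(z) = 2*3*(1 + 3) = 2*3*4 = 24)
51*l(6) - 18 = 51*24 - 18 = 1224 - 18 = 1206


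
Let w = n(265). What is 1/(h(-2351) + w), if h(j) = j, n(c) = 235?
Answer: -1/2116 ≈ -0.00047259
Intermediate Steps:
w = 235
1/(h(-2351) + w) = 1/(-2351 + 235) = 1/(-2116) = -1/2116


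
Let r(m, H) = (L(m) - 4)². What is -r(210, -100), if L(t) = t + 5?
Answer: -44521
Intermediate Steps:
L(t) = 5 + t
r(m, H) = (1 + m)² (r(m, H) = ((5 + m) - 4)² = (1 + m)²)
-r(210, -100) = -(1 + 210)² = -1*211² = -1*44521 = -44521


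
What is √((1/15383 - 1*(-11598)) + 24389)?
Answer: √8515844542426/15383 ≈ 189.70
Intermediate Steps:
√((1/15383 - 1*(-11598)) + 24389) = √((1/15383 + 11598) + 24389) = √(178412035/15383 + 24389) = √(553588022/15383) = √8515844542426/15383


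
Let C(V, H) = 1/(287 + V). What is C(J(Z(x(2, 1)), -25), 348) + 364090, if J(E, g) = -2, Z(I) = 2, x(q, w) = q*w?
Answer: 103765651/285 ≈ 3.6409e+5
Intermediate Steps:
C(J(Z(x(2, 1)), -25), 348) + 364090 = 1/(287 - 2) + 364090 = 1/285 + 364090 = 103765651/285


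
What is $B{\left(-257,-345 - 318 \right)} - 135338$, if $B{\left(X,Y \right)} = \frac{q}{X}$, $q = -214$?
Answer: $- \frac{34781652}{257} \approx -1.3534 \cdot 10^{5}$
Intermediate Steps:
$B{\left(X,Y \right)} = - \frac{214}{X}$
$B{\left(-257,-345 - 318 \right)} - 135338 = - \frac{214}{-257} - 135338 = \left(-214\right) \left(- \frac{1}{257}\right) - 135338 = \frac{214}{257} - 135338 = - \frac{34781652}{257}$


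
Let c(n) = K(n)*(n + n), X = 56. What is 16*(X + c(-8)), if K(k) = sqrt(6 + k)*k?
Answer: 896 + 2048*I*sqrt(2) ≈ 896.0 + 2896.3*I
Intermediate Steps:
K(k) = k*sqrt(6 + k)
c(n) = 2*n**2*sqrt(6 + n) (c(n) = (n*sqrt(6 + n))*(n + n) = (n*sqrt(6 + n))*(2*n) = 2*n**2*sqrt(6 + n))
16*(X + c(-8)) = 16*(56 + 2*(-8)**2*sqrt(6 - 8)) = 16*(56 + 2*64*sqrt(-2)) = 16*(56 + 2*64*(I*sqrt(2))) = 16*(56 + 128*I*sqrt(2)) = 896 + 2048*I*sqrt(2)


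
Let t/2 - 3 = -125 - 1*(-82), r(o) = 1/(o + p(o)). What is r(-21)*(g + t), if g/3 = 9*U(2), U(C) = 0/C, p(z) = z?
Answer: 40/21 ≈ 1.9048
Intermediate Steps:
U(C) = 0
r(o) = 1/(2*o) (r(o) = 1/(o + o) = 1/(2*o))
g = 0 (g = 3*(9*0) = 3*0 = 0)
t = -80 (t = 6 + 2*(-125 - 1*(-82)) = 6 + 2*(-125 + 82) = 6 + 2*(-43) = 6 - 86 = -80)
r(-21)*(g + t) = ((½)/(-21))*(0 - 80) = ((½)*(-1/21))*(-80) = -1/42*(-80) = 40/21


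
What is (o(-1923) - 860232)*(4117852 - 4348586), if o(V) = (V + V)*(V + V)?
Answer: -3214467029256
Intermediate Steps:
o(V) = 4*V² (o(V) = (2*V)*(2*V) = 4*V²)
(o(-1923) - 860232)*(4117852 - 4348586) = (4*(-1923)² - 860232)*(4117852 - 4348586) = (4*3697929 - 860232)*(-230734) = (14791716 - 860232)*(-230734) = 13931484*(-230734) = -3214467029256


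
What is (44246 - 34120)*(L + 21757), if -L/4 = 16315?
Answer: -440511378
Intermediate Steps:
L = -65260 (L = -4*16315 = -65260)
(44246 - 34120)*(L + 21757) = (44246 - 34120)*(-65260 + 21757) = 10126*(-43503) = -440511378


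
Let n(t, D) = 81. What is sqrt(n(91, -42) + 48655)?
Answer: 4*sqrt(3046) ≈ 220.76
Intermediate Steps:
sqrt(n(91, -42) + 48655) = sqrt(81 + 48655) = sqrt(48736) = 4*sqrt(3046)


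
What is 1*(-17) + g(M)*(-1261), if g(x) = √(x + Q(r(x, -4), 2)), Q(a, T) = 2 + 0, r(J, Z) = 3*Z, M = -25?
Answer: -17 - 1261*I*√23 ≈ -17.0 - 6047.5*I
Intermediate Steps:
Q(a, T) = 2
g(x) = √(2 + x) (g(x) = √(x + 2) = √(2 + x))
1*(-17) + g(M)*(-1261) = 1*(-17) + √(2 - 25)*(-1261) = -17 + √(-23)*(-1261) = -17 + (I*√23)*(-1261) = -17 - 1261*I*√23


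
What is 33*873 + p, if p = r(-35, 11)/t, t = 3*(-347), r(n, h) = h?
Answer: 29990158/1041 ≈ 28809.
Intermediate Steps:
t = -1041
p = -11/1041 (p = 11/(-1041) = 11*(-1/1041) = -11/1041 ≈ -0.010567)
33*873 + p = 33*873 - 11/1041 = 28809 - 11/1041 = 29990158/1041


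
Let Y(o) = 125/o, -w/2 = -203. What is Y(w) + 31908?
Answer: 12954773/406 ≈ 31908.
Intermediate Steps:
w = 406 (w = -2*(-203) = 406)
Y(w) + 31908 = 125/406 + 31908 = 12954773/406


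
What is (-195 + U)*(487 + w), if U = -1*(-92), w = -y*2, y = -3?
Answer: -50779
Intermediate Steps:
w = 6 (w = -1*(-3)*2 = 3*2 = 6)
U = 92
(-195 + U)*(487 + w) = (-195 + 92)*(487 + 6) = -103*493 = -50779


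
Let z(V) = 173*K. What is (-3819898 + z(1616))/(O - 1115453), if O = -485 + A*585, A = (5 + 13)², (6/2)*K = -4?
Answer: 5730193/1389597 ≈ 4.1236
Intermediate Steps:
K = -4/3 (K = (⅓)*(-4) = -4/3 ≈ -1.3333)
A = 324 (A = 18² = 324)
z(V) = -692/3 (z(V) = 173*(-4/3) = -692/3)
O = 189055 (O = -485 + 324*585 = -485 + 189540 = 189055)
(-3819898 + z(1616))/(O - 1115453) = (-3819898 - 692/3)/(189055 - 1115453) = -11460386/3/(-926398) = -11460386/3*(-1/926398) = 5730193/1389597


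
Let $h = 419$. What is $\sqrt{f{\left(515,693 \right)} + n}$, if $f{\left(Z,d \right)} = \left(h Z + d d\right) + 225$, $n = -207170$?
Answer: $\sqrt{489089} \approx 699.35$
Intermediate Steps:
$f{\left(Z,d \right)} = 225 + d^{2} + 419 Z$ ($f{\left(Z,d \right)} = \left(419 Z + d d\right) + 225 = \left(419 Z + d^{2}\right) + 225 = \left(d^{2} + 419 Z\right) + 225 = 225 + d^{2} + 419 Z$)
$\sqrt{f{\left(515,693 \right)} + n} = \sqrt{\left(225 + 693^{2} + 419 \cdot 515\right) - 207170} = \sqrt{\left(225 + 480249 + 215785\right) - 207170} = \sqrt{696259 - 207170} = \sqrt{489089}$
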